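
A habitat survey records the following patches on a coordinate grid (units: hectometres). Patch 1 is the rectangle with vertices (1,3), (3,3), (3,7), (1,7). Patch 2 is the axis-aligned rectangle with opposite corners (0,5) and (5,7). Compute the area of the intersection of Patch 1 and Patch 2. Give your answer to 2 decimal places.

|Patch 1∩Patch 2|: x∈[1,3], y∈[5,7] → 2·2 = 4.

4.00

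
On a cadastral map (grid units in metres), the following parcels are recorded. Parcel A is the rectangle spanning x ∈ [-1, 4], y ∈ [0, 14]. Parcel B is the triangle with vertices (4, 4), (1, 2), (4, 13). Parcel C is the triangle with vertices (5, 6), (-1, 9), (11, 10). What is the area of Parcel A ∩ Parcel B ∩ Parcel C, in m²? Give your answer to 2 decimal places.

The intersection is the polygon with vertices (3,9.333), (4,9.417), (4,6.5), (2.44,7.28).
By the shoelace formula its area is 3.28.

3.28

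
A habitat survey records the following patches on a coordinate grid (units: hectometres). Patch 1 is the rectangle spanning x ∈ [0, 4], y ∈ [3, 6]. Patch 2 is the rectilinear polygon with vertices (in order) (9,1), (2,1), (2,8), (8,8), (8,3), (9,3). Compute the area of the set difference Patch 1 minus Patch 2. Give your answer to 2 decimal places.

|Patch 1| = 12, |Patch 1∩Patch 2| = 6.
|Patch 1 ∖ Patch 2| = |Patch 1| − |Patch 1∩Patch 2| = 12 − 6 = 6.00.

6.00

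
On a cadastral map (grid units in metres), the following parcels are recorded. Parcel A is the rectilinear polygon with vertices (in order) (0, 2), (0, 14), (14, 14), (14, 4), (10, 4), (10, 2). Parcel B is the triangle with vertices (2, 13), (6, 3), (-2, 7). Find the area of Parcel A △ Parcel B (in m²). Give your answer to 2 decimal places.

|Parcel A| = 160, |Parcel B| = 32, |Parcel A∩Parcel B| = 28.
|Parcel A △ Parcel B| = |Parcel A| + |Parcel B| − 2·|Parcel A∩Parcel B| = 160 + 32 − 56 = 136.00.

136.00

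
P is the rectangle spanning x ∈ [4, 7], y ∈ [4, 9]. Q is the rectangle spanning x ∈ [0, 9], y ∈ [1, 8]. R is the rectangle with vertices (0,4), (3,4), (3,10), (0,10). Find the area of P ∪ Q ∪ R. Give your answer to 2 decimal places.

72.00

By inclusion–exclusion:
Individual areas: |P| = 15, |Q| = 63, |R| = 18.
|P∩Q|: x∈[4,7], y∈[4,8] → 3·4 = 12.
|P∩R| = 0 (no overlap).
|Q∩R|: x∈[0,3], y∈[4,8] → 3·4 = 12.
|P∩Q∩R| = 0.
|P ∪ Q ∪ R| = 96 − 24 + 0 = 72.00.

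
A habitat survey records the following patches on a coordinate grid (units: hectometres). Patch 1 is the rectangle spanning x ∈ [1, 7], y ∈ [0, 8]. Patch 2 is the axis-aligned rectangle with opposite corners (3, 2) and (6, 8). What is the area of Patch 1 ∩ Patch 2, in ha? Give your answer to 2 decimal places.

18.00

|Patch 1∩Patch 2|: x∈[3,6], y∈[2,8] → 3·6 = 18.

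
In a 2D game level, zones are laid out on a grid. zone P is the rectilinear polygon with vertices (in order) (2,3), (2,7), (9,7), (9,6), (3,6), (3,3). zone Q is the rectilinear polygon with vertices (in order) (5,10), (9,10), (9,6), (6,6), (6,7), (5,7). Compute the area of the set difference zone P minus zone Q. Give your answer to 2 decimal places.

|zone P| = 10, |zone P∩zone Q| = 3.
|zone P ∖ zone Q| = |zone P| − |zone P∩zone Q| = 10 − 3 = 7.00.

7.00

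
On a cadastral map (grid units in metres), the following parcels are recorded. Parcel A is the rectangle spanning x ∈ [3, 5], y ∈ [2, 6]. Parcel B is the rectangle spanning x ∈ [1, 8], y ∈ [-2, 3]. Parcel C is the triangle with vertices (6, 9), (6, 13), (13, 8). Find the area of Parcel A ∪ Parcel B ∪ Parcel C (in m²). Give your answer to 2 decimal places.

By inclusion–exclusion:
Individual areas: |Parcel A| = 8, |Parcel B| = 35, |Parcel C| = 14.
|Parcel A∩Parcel B|: x∈[3,5], y∈[2,3] → 2·1 = 2.
|Parcel A∩Parcel C| = 0.
|Parcel B∩Parcel C| = 0.
|Parcel A∩Parcel B∩Parcel C| = 0.
|Parcel A ∪ Parcel B ∪ Parcel C| = 57 − 2 + 0 = 55.00.

55.00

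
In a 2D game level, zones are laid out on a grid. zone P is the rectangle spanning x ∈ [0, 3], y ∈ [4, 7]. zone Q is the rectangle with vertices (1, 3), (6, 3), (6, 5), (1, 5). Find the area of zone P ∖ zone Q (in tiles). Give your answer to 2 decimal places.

|zone P∩zone Q|: x∈[1,3], y∈[4,5] → 2·1 = 2.
|zone P| = 9.
|zone P ∖ zone Q| = |zone P| − |zone P∩zone Q| = 9 − 2 = 7.00.

7.00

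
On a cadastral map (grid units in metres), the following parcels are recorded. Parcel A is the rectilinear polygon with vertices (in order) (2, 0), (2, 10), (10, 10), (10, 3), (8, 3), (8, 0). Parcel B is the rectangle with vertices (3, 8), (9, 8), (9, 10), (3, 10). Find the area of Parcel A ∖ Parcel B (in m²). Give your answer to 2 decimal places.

62.00

|Parcel A| = 74, |Parcel A∩Parcel B| = 12.
|Parcel A ∖ Parcel B| = |Parcel A| − |Parcel A∩Parcel B| = 74 − 12 = 62.00.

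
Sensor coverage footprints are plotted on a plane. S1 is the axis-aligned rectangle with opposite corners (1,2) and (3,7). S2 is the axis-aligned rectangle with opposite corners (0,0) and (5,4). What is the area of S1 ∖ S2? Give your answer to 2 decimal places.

6.00

|S1∩S2|: x∈[1,3], y∈[2,4] → 2·2 = 4.
|S1| = 10.
|S1 ∖ S2| = |S1| − |S1∩S2| = 10 − 4 = 6.00.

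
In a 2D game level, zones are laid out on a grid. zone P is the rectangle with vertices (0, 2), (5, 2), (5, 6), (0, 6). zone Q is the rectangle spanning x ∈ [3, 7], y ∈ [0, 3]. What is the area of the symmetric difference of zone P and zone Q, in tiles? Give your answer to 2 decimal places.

28.00

|zone P∩zone Q|: x∈[3,5], y∈[2,3] → 2·1 = 2.
|zone P △ zone Q| = |zone P| + |zone Q| − 2·|zone P∩zone Q| = 20 + 12 − 4 = 28.00.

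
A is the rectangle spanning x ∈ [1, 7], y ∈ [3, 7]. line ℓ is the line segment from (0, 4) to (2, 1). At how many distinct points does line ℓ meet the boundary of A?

The segment lies entirely outside A and never meets its boundary.

0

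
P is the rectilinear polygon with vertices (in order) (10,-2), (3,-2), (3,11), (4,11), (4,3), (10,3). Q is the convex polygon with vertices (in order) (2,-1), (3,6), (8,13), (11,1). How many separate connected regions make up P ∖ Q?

2

P ∖ Q splits into 2 disjoint pieces (area 14, area 4.3).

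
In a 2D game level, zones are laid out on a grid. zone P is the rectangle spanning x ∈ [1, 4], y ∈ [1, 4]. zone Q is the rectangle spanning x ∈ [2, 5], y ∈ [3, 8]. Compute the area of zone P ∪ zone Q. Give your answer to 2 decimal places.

By inclusion–exclusion:
Individual areas: |zone P| = 9, |zone Q| = 15.
|zone P∩zone Q|: x∈[2,4], y∈[3,4] → 2·1 = 2.
|zone P ∪ zone Q| = 24 − 2 = 22.00.

22.00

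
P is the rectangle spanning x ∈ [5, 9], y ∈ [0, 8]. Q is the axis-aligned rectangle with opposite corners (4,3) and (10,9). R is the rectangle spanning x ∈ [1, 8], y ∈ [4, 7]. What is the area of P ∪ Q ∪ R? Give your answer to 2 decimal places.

57.00

By inclusion–exclusion:
Individual areas: |P| = 32, |Q| = 36, |R| = 21.
|P∩Q|: x∈[5,9], y∈[3,8] → 4·5 = 20.
|P∩R|: x∈[5,8], y∈[4,7] → 3·3 = 9.
|Q∩R|: x∈[4,8], y∈[4,7] → 4·3 = 12.
|P∩Q∩R| = 9.
|P ∪ Q ∪ R| = 89 − 41 + 9 = 57.00.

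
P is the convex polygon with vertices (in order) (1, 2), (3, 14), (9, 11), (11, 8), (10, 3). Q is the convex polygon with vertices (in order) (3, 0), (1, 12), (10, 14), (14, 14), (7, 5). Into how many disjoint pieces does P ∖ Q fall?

P ∖ Q splits into 3 disjoint pieces (area 4.0152, area 1.8846, area 17.8518).

3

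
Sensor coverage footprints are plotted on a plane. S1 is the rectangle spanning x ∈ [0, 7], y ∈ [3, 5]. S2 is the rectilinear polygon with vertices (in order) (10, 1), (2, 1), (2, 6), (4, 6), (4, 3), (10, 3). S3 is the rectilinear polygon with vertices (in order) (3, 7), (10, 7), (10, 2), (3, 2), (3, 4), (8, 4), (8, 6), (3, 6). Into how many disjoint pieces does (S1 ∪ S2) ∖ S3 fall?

(S1 ∪ S2) ∖ S3 is a single connected region.

1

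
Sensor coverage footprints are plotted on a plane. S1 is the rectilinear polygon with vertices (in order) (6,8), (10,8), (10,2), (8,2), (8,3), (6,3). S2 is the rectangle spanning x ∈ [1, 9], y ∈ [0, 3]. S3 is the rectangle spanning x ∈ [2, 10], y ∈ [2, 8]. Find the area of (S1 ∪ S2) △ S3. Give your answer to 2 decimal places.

37.00

|S1 ∪ S2| = 45.
|(S1 ∪ S2) ∩ S3| = 28.
|(S1 ∪ S2) △ S3| = 45 + 48 − 56 = 37.00.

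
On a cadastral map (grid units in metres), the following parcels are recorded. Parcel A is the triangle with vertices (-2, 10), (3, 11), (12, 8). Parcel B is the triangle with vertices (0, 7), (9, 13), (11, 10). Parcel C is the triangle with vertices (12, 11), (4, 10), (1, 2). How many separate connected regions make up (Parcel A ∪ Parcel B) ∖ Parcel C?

(Parcel A ∪ Parcel B) ∖ Parcel C splits into 3 disjoint pieces (area 15.4653, area 0.0232, area 0.7745).

3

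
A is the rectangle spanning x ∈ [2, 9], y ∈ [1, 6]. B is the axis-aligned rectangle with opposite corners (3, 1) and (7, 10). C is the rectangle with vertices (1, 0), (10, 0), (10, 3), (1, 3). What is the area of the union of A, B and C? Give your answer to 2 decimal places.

By inclusion–exclusion:
Individual areas: |A| = 35, |B| = 36, |C| = 27.
|A∩B|: x∈[3,7], y∈[1,6] → 4·5 = 20.
|A∩C|: x∈[2,9], y∈[1,3] → 7·2 = 14.
|B∩C|: x∈[3,7], y∈[1,3] → 4·2 = 8.
|A∩B∩C| = 8.
|A ∪ B ∪ C| = 98 − 42 + 8 = 64.00.

64.00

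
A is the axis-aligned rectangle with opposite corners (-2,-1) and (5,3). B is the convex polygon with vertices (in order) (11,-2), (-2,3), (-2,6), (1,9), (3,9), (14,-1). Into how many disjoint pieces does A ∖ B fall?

1

A ∖ B is a single connected region.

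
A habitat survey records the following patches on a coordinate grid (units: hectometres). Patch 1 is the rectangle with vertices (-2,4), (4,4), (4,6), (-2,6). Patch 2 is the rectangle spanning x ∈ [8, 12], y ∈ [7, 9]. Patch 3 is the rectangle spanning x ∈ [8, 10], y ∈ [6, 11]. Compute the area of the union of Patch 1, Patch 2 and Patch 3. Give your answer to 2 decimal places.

26.00

By inclusion–exclusion:
Individual areas: |Patch 1| = 12, |Patch 2| = 8, |Patch 3| = 10.
|Patch 1∩Patch 2| = 0 (no overlap).
|Patch 1∩Patch 3| = 0 (no overlap).
|Patch 2∩Patch 3|: x∈[8,10], y∈[7,9] → 2·2 = 4.
|Patch 1∩Patch 2∩Patch 3| = 0.
|Patch 1 ∪ Patch 2 ∪ Patch 3| = 30 − 4 + 0 = 26.00.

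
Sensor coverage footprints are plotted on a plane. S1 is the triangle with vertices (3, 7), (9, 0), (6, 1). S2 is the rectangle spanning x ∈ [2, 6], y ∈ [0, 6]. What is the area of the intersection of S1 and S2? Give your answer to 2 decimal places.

The intersection is the polygon with vertices (6,3.5), (6,1), (3.5,6), (3.857,6).
By the shoelace formula its area is 3.57.

3.57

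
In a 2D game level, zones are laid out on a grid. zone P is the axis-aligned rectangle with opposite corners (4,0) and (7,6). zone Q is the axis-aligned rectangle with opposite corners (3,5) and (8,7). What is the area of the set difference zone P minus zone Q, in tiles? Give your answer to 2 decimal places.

|zone P∩zone Q|: x∈[4,7], y∈[5,6] → 3·1 = 3.
|zone P| = 18.
|zone P ∖ zone Q| = |zone P| − |zone P∩zone Q| = 18 − 3 = 15.00.

15.00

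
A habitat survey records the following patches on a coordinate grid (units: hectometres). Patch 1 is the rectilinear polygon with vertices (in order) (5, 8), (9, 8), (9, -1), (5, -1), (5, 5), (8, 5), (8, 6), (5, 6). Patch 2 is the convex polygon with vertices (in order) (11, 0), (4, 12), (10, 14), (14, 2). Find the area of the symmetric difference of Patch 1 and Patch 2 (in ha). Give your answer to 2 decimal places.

86.24

|Patch 1| = 33, |Patch 2| = 65, |Patch 1∩Patch 2| = 5.881.
|Patch 1 △ Patch 2| = |Patch 1| + |Patch 2| − 2·|Patch 1∩Patch 2| = 33 + 65 − 11.7619 = 86.24.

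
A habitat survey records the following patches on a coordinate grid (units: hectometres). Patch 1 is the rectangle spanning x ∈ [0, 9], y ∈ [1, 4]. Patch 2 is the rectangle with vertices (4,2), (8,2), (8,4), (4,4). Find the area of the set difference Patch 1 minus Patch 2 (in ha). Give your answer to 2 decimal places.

|Patch 1∩Patch 2|: x∈[4,8], y∈[2,4] → 4·2 = 8.
|Patch 1| = 27.
|Patch 1 ∖ Patch 2| = |Patch 1| − |Patch 1∩Patch 2| = 27 − 8 = 19.00.

19.00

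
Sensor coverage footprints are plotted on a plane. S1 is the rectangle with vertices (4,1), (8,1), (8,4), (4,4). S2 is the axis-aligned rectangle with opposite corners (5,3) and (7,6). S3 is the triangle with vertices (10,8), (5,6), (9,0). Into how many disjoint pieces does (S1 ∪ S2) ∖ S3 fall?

(S1 ∪ S2) ∖ S3 is a single connected region.

1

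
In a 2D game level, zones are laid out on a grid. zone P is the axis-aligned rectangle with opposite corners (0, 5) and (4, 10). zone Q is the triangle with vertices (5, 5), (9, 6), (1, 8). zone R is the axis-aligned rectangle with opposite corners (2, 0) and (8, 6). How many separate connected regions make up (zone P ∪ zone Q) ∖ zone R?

(zone P ∪ zone Q) ∖ zone R is a single connected region.

1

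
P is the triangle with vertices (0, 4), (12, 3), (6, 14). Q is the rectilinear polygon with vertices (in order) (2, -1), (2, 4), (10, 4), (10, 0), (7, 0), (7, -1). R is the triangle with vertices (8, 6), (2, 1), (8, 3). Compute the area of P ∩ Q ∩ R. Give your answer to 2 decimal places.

The intersection is the polygon with vertices (8,4), (8,3.333), (5.091,3.576), (5.6,4).
By the shoelace formula its area is 1.48.

1.48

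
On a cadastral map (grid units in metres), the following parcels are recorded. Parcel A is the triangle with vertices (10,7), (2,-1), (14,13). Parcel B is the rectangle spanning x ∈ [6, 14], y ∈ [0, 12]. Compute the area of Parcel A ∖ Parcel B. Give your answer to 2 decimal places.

1.43

|Parcel A| = 8, |Parcel A∩Parcel B| = 6.5714.
|Parcel A ∖ Parcel B| = |Parcel A| − |Parcel A∩Parcel B| = 8 − 6.5714 = 1.43.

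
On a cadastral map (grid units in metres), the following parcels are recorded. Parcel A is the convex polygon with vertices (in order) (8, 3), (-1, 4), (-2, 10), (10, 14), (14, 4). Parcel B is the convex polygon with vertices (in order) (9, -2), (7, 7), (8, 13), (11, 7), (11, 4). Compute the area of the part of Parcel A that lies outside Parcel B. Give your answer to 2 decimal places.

95.07

|Parcel A| = 120.5, |Parcel A∩Parcel B| = 25.4274.
|Parcel A ∖ Parcel B| = |Parcel A| − |Parcel A∩Parcel B| = 120.5 − 25.4274 = 95.07.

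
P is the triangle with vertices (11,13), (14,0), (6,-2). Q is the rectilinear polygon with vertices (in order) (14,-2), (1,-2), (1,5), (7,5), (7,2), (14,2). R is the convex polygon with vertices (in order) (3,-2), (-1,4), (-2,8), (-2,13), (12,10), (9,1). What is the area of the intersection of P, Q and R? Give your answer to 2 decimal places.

3.20

The intersection is the polygon with vertices (7.333,2), (9.333,2), (9,1), (6.6,-0.2).
By the shoelace formula its area is 3.20.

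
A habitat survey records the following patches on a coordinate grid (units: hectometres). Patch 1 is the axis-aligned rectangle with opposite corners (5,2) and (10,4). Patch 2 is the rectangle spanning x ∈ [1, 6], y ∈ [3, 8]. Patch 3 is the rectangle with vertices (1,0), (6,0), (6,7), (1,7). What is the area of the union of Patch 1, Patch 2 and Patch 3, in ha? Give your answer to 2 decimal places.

48.00

By inclusion–exclusion:
Individual areas: |Patch 1| = 10, |Patch 2| = 25, |Patch 3| = 35.
|Patch 1∩Patch 2|: x∈[5,6], y∈[3,4] → 1·1 = 1.
|Patch 1∩Patch 3|: x∈[5,6], y∈[2,4] → 1·2 = 2.
|Patch 2∩Patch 3|: x∈[1,6], y∈[3,7] → 5·4 = 20.
|Patch 1∩Patch 2∩Patch 3| = 1.
|Patch 1 ∪ Patch 2 ∪ Patch 3| = 70 − 23 + 1 = 48.00.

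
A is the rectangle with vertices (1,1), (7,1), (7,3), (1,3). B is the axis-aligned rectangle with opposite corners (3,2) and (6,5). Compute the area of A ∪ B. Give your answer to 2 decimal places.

By inclusion–exclusion:
Individual areas: |A| = 12, |B| = 9.
|A∩B|: x∈[3,6], y∈[2,3] → 3·1 = 3.
|A ∪ B| = 21 − 3 = 18.00.

18.00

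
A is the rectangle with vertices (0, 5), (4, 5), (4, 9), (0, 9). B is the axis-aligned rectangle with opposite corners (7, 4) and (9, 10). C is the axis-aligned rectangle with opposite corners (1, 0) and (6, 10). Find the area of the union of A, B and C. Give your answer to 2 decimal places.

66.00

By inclusion–exclusion:
Individual areas: |A| = 16, |B| = 12, |C| = 50.
|A∩B| = 0 (no overlap).
|A∩C|: x∈[1,4], y∈[5,9] → 3·4 = 12.
|B∩C| = 0 (no overlap).
|A∩B∩C| = 0.
|A ∪ B ∪ C| = 78 − 12 + 0 = 66.00.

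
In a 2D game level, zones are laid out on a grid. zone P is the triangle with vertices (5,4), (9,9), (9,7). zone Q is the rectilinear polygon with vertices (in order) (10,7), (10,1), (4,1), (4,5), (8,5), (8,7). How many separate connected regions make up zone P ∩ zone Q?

zone P ∩ zone Q splits into 2 disjoint pieces (area 0.2667, area 0.375).

2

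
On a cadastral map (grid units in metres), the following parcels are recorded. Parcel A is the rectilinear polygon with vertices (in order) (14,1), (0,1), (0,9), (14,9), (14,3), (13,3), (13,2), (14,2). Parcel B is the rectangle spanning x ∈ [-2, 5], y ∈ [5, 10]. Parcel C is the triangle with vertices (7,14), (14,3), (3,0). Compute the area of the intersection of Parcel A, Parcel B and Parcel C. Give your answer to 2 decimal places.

0.57

The intersection is the polygon with vertices (5,5), (4.429,5), (5,7).
By the shoelace formula its area is 0.57.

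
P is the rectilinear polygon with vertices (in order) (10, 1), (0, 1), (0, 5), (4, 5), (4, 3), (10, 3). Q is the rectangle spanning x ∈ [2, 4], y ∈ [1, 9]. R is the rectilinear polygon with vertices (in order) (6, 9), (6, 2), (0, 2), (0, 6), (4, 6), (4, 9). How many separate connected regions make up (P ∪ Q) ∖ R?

2

(P ∪ Q) ∖ R splits into 2 disjoint pieces (area 14, area 6).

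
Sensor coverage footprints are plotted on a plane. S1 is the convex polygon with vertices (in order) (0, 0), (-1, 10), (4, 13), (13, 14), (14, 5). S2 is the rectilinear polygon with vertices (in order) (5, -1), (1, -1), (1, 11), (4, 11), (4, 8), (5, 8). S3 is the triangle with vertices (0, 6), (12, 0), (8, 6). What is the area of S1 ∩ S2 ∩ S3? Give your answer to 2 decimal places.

The intersection is the polygon with vertices (1,6), (5,6), (5,3.5), (1,5.5).
By the shoelace formula its area is 6.00.

6.00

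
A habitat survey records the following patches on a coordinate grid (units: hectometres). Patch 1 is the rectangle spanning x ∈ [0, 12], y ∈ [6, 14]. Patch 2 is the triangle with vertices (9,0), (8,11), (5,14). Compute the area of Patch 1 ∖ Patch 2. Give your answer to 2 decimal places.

|Patch 1| = 96, |Patch 1∩Patch 2| = 11.4935.
|Patch 1 ∖ Patch 2| = |Patch 1| − |Patch 1∩Patch 2| = 96 − 11.4935 = 84.51.

84.51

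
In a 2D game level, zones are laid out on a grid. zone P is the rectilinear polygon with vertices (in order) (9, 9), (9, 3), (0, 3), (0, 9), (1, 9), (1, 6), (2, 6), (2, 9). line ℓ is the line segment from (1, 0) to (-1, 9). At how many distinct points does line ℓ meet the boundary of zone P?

2

The segment meets the boundary at (0,4.5), (0.333,3).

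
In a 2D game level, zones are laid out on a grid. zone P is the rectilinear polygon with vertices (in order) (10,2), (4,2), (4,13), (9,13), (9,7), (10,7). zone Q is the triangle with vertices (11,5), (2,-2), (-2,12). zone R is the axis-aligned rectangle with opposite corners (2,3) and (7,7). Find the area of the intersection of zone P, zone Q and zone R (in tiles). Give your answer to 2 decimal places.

12.00

The intersection is the polygon with vertices (4,7), (7,7), (7,3), (4,3).
By the shoelace formula its area is 12.00.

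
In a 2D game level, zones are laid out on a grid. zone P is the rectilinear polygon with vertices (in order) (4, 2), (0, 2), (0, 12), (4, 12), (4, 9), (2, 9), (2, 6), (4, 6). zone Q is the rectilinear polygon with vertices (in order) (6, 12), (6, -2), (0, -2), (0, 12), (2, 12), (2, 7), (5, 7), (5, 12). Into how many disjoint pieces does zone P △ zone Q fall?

2

zone P △ zone Q splits into 2 disjoint pieces (area 41, area 6).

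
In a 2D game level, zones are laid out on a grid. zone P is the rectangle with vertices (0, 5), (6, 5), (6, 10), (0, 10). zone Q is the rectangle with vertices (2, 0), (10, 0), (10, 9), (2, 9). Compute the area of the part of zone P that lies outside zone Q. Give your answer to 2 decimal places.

14.00

|zone P∩zone Q|: x∈[2,6], y∈[5,9] → 4·4 = 16.
|zone P| = 30.
|zone P ∖ zone Q| = |zone P| − |zone P∩zone Q| = 30 − 16 = 14.00.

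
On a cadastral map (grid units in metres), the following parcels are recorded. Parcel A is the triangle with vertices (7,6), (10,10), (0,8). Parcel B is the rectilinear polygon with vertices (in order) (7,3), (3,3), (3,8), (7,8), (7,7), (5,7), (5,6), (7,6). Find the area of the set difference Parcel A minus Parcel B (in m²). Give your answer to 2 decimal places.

|Parcel A| = 17, |Parcel A∩Parcel B| = 4.2857.
|Parcel A ∖ Parcel B| = |Parcel A| − |Parcel A∩Parcel B| = 17 − 4.2857 = 12.71.

12.71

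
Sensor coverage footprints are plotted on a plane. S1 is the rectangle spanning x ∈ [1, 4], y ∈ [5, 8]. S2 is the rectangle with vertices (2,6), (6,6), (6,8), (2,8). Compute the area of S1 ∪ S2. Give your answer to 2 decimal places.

By inclusion–exclusion:
Individual areas: |S1| = 9, |S2| = 8.
|S1∩S2|: x∈[2,4], y∈[6,8] → 2·2 = 4.
|S1 ∪ S2| = 17 − 4 = 13.00.

13.00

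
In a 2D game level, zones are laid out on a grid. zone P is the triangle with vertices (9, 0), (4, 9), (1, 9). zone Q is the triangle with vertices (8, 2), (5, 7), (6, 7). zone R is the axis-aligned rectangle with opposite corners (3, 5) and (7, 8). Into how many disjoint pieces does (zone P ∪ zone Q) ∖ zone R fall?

2

(zone P ∪ zone Q) ∖ zone R splits into 2 disjoint pieces (area 5.0611, area 3.5278).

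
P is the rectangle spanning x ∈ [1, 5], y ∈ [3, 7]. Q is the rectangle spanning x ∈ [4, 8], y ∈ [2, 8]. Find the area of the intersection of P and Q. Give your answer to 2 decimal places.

4.00

|P∩Q|: x∈[4,5], y∈[3,7] → 1·4 = 4.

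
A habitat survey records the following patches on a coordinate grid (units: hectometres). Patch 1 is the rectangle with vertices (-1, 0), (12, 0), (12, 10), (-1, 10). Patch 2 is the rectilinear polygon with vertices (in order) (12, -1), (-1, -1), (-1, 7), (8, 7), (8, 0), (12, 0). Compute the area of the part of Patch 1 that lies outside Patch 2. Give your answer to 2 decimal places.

|Patch 1| = 130, |Patch 1∩Patch 2| = 63.
|Patch 1 ∖ Patch 2| = |Patch 1| − |Patch 1∩Patch 2| = 130 − 63 = 67.00.

67.00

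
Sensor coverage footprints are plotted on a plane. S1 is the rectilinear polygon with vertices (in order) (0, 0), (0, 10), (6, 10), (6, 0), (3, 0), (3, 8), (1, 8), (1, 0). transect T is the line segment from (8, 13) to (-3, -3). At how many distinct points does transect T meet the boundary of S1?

The segment meets the boundary at (0,1.364), (1,2.818), (3,5.727), (5.938,10).

4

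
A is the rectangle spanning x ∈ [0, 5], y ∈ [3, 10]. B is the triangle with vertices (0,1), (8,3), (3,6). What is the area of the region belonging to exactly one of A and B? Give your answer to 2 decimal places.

|A| = 35, |B| = 17, |A∩B| = 7.5.
|A △ B| = |A| + |B| − 2·|A∩B| = 35 + 17 − 15 = 37.00.

37.00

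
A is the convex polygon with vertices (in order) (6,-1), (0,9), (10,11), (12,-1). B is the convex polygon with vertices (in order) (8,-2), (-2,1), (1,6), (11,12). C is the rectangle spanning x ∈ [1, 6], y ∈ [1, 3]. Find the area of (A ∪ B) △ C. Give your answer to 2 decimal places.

112.65

|A ∪ B| = 122.6514.
|(A ∪ B) ∩ C| = 10.
|(A ∪ B) △ C| = 122.6514 + 10 − 20 = 112.65.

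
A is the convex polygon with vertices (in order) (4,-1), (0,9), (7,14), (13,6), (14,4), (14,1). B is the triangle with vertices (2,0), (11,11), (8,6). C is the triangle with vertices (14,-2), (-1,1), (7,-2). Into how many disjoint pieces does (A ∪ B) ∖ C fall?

(A ∪ B) ∖ C splits into 2 disjoint pieces (area 128.3165, area 0.0173).

2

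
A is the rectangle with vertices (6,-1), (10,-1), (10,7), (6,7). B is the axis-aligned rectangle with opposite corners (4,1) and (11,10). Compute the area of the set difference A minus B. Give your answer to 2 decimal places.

|A∩B|: x∈[6,10], y∈[1,7] → 4·6 = 24.
|A| = 32.
|A ∖ B| = |A| − |A∩B| = 32 − 24 = 8.00.

8.00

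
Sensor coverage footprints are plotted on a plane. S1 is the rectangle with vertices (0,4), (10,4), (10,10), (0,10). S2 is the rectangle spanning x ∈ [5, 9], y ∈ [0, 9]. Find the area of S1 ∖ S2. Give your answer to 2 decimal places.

40.00

|S1∩S2|: x∈[5,9], y∈[4,9] → 4·5 = 20.
|S1| = 60.
|S1 ∖ S2| = |S1| − |S1∩S2| = 60 − 20 = 40.00.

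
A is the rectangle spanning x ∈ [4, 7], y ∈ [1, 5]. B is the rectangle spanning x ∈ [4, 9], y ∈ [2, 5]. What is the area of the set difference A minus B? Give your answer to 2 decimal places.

3.00

|A∩B|: x∈[4,7], y∈[2,5] → 3·3 = 9.
|A| = 12.
|A ∖ B| = |A| − |A∩B| = 12 − 9 = 3.00.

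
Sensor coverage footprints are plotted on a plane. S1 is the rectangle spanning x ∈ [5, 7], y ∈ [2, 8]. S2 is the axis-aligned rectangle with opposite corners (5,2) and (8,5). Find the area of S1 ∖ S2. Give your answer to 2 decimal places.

|S1∩S2|: x∈[5,7], y∈[2,5] → 2·3 = 6.
|S1| = 12.
|S1 ∖ S2| = |S1| − |S1∩S2| = 12 − 6 = 6.00.

6.00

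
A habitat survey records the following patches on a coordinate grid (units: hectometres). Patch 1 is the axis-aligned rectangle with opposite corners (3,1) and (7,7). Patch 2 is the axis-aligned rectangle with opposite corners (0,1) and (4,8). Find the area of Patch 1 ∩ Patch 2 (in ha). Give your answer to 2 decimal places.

6.00

|Patch 1∩Patch 2|: x∈[3,4], y∈[1,7] → 1·6 = 6.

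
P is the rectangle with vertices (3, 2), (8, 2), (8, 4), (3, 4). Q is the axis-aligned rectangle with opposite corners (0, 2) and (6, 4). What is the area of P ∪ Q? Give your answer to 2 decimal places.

16.00

By inclusion–exclusion:
Individual areas: |P| = 10, |Q| = 12.
|P∩Q|: x∈[3,6], y∈[2,4] → 3·2 = 6.
|P ∪ Q| = 22 − 6 = 16.00.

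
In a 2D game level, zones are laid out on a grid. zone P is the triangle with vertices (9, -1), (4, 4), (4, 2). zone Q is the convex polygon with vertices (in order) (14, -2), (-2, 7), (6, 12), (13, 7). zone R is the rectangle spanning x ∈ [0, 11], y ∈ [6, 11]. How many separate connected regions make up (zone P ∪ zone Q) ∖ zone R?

2

(zone P ∪ zone Q) ∖ zone R splits into 2 disjoint pieces (area 64.0179, area 1.5).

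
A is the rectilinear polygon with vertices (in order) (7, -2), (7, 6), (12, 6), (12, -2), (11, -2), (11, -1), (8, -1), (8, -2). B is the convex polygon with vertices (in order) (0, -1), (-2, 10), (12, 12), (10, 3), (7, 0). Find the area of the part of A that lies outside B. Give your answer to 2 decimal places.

|A| = 37, |A∩B| = 14.5.
|A ∖ B| = |A| − |A∩B| = 37 − 14.5 = 22.50.

22.50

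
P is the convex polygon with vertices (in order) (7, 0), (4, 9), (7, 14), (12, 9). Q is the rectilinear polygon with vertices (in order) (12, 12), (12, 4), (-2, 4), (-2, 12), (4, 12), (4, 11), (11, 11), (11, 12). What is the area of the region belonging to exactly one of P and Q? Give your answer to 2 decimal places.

77.62

|P| = 56, |Q| = 105, |P∩Q| = 41.6889.
|P △ Q| = |P| + |Q| − 2·|P∩Q| = 56 + 105 − 83.3778 = 77.62.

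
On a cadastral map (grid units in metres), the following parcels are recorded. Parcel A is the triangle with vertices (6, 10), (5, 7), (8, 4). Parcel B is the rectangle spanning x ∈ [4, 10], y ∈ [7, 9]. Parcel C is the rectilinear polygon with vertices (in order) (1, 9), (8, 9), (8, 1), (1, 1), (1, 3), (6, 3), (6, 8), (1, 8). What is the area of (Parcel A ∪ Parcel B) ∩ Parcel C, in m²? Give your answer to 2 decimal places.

8.50

|Parcel A ∪ Parcel B| = 15.3333.
|(Parcel A ∪ Parcel B) ∩ Parcel C| = 8.50.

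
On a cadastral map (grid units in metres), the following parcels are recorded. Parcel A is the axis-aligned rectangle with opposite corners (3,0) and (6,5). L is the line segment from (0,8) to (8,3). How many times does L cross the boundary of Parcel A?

The segment meets the boundary at (6,4.25), (4.8,5).

2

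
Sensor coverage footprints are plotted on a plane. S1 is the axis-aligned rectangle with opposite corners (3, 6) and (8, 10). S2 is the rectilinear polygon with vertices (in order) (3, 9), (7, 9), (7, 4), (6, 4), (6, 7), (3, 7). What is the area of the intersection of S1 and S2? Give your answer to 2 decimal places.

The intersection is the polygon with vertices (3,9), (7,9), (7,6), (6,6), (6,7), (3,7).
By the shoelace formula its area is 9.00.

9.00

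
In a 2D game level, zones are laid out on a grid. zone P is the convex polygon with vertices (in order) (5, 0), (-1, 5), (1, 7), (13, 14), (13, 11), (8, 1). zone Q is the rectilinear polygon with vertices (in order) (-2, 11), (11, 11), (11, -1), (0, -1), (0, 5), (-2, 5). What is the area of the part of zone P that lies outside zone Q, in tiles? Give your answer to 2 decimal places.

12.13

|zone P| = 91.5, |zone P∩zone Q| = 79.369.
|zone P ∖ zone Q| = |zone P| − |zone P∩zone Q| = 91.5 − 79.369 = 12.13.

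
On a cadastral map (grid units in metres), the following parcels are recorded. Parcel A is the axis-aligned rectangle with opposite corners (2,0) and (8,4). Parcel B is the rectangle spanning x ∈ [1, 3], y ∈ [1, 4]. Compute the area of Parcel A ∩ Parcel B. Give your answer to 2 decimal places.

|Parcel A∩Parcel B|: x∈[2,3], y∈[1,4] → 1·3 = 3.

3.00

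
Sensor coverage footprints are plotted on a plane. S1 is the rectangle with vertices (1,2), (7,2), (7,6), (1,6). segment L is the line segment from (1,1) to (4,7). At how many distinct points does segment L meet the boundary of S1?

The segment meets the boundary at (3.5,6), (1.5,2).

2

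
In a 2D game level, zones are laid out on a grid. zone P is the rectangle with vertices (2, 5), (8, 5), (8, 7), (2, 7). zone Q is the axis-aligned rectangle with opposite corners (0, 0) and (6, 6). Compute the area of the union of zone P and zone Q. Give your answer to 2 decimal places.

By inclusion–exclusion:
Individual areas: |zone P| = 12, |zone Q| = 36.
|zone P∩zone Q|: x∈[2,6], y∈[5,6] → 4·1 = 4.
|zone P ∪ zone Q| = 48 − 4 = 44.00.

44.00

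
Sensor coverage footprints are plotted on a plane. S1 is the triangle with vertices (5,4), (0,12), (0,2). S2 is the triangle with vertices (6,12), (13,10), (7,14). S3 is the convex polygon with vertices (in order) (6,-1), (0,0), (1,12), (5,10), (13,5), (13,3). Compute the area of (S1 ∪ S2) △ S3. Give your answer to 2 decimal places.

|S1 ∪ S2| = 33.
|(S1 ∪ S2) ∩ S3| = 19.8783.
|(S1 ∪ S2) △ S3| = 33 + 106 − 39.7566 = 99.24.

99.24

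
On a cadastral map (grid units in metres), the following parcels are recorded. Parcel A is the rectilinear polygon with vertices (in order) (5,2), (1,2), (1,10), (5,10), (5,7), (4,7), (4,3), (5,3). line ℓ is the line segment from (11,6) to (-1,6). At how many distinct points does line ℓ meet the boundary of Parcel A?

2

The segment meets the boundary at (1,6), (4,6).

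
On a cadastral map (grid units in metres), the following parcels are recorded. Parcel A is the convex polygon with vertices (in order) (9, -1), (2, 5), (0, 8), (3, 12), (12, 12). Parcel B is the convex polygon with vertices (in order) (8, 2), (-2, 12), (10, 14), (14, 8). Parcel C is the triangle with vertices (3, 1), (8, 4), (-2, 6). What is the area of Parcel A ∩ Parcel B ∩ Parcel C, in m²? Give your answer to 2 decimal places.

The intersection is the polygon with vertices (5.5,4.5), (8,4), (6.75,3.25).
By the shoelace formula its area is 1.25.

1.25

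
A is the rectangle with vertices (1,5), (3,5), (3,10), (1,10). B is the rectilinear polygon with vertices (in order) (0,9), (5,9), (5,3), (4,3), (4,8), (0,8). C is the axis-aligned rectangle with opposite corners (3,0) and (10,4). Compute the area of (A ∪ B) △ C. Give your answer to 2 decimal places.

44.00

|A ∪ B| = 18.
|(A ∪ B) ∩ C| = 1.
|(A ∪ B) △ C| = 18 + 28 − 2 = 44.00.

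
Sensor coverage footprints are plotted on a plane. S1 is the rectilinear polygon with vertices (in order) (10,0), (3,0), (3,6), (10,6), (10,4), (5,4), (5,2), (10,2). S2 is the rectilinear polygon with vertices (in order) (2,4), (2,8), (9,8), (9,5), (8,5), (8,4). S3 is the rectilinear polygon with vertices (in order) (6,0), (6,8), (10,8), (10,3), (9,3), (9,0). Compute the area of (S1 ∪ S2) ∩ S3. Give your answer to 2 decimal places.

20.00

|S1 ∪ S2| = 48.
|(S1 ∪ S2) ∩ S3| = 20.00.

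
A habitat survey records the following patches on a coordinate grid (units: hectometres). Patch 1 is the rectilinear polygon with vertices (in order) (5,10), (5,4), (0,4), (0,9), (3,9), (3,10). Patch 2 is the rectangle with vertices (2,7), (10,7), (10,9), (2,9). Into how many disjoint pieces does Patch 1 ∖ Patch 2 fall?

2

Patch 1 ∖ Patch 2 splits into 2 disjoint pieces (area 2, area 19).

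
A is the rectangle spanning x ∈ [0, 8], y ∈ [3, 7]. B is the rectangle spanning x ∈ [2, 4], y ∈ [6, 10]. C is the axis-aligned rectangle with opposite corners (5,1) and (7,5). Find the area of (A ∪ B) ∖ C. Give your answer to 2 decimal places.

34.00

|A ∪ B| = 38.
|(A ∪ B) ∩ C| = 4.
|(A ∪ B) ∖ C| = 38 − 4 = 34.00.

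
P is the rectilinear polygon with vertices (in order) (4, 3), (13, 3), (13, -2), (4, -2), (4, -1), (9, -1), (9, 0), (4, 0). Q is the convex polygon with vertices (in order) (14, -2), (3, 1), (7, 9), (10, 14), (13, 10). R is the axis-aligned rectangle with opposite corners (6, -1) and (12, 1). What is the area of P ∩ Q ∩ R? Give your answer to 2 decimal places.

8.70

The intersection is the polygon with vertices (9,-0.636), (9,0), (6.667,0), (6,0.182), (6,1), (12,1), (12,-1), (10.333,-1).
By the shoelace formula its area is 8.70.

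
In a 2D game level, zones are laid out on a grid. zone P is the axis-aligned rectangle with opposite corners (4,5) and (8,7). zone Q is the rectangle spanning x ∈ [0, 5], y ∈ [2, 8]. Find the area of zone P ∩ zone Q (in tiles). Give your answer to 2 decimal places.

|zone P∩zone Q|: x∈[4,5], y∈[5,7] → 1·2 = 2.

2.00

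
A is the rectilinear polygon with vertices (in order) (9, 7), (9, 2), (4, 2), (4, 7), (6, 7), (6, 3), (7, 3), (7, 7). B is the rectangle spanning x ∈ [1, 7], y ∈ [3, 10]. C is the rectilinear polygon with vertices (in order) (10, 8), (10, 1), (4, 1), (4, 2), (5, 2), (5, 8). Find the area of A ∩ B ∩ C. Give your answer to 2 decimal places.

4.00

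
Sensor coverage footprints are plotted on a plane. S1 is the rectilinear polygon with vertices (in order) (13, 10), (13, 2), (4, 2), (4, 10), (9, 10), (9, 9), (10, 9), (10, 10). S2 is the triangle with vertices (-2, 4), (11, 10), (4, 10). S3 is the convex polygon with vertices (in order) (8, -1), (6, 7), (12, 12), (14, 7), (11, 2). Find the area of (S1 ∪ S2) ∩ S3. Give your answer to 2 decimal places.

43.78

|S1 ∪ S2| = 81.3846.
|(S1 ∪ S2) ∩ S3| = 43.78.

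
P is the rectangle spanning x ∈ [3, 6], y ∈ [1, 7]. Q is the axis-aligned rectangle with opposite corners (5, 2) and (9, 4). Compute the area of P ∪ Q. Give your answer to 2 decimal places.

By inclusion–exclusion:
Individual areas: |P| = 18, |Q| = 8.
|P∩Q|: x∈[5,6], y∈[2,4] → 1·2 = 2.
|P ∪ Q| = 26 − 2 = 24.00.

24.00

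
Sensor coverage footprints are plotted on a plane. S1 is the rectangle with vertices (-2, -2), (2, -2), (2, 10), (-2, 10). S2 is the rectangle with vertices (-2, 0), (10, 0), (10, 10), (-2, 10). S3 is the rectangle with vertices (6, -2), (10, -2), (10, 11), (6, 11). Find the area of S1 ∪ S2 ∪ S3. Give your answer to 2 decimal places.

140.00

By inclusion–exclusion:
Individual areas: |S1| = 48, |S2| = 120, |S3| = 52.
|S1∩S2|: x∈[-2,2], y∈[0,10] → 4·10 = 40.
|S1∩S3| = 0 (no overlap).
|S2∩S3|: x∈[6,10], y∈[0,10] → 4·10 = 40.
|S1∩S2∩S3| = 0.
|S1 ∪ S2 ∪ S3| = 220 − 80 + 0 = 140.00.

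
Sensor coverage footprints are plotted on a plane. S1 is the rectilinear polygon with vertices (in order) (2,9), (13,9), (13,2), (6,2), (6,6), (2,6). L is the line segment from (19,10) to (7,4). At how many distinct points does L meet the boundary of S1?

1

The segment meets the boundary at (13,7).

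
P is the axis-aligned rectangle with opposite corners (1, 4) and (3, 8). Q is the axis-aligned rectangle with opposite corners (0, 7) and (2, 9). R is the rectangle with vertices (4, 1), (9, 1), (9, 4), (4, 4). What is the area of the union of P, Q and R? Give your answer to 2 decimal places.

26.00

By inclusion–exclusion:
Individual areas: |P| = 8, |Q| = 4, |R| = 15.
|P∩Q|: x∈[1,2], y∈[7,8] → 1·1 = 1.
|P∩R| = 0 (no overlap).
|Q∩R| = 0 (no overlap).
|P∩Q∩R| = 0.
|P ∪ Q ∪ R| = 27 − 1 + 0 = 26.00.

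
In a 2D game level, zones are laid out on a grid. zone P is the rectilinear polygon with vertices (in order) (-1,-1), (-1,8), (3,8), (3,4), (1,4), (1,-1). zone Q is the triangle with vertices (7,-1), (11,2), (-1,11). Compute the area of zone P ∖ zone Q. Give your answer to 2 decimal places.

|zone P| = 26, |zone P∩zone Q| = 3.
|zone P ∖ zone Q| = |zone P| − |zone P∩zone Q| = 26 − 3 = 23.00.

23.00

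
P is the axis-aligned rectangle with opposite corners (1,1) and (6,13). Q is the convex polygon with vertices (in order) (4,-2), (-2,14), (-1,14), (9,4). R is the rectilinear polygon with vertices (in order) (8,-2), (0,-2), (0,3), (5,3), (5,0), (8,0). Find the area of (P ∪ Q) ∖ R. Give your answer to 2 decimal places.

|P ∪ Q| = 85.1875.
|(P ∪ Q) ∩ R| = 12.3542.
|(P ∪ Q) ∖ R| = 85.1875 − 12.3542 = 72.83.

72.83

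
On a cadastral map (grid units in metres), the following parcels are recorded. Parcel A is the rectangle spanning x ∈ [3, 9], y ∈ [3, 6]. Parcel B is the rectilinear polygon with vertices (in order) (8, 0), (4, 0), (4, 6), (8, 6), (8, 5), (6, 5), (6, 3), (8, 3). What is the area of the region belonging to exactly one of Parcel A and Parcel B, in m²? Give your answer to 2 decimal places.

|Parcel A| = 18, |Parcel B| = 20, |Parcel A∩Parcel B| = 8.
|Parcel A △ Parcel B| = |Parcel A| + |Parcel B| − 2·|Parcel A∩Parcel B| = 18 + 20 − 16 = 22.00.

22.00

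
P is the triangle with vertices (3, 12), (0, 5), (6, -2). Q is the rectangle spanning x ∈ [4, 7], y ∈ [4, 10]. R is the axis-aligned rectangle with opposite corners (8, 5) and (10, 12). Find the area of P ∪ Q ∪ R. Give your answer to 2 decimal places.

By inclusion–exclusion:
Individual areas: |P| = 31.5, |Q| = 18, |R| = 14.
|P∩Q| = 1.1905.
|P∩R| = 0.
|Q∩R| = 0 (no overlap).
|P∩Q∩R| = 0.
|P ∪ Q ∪ R| = 63.5 − 1.1905 + 0 = 62.31.

62.31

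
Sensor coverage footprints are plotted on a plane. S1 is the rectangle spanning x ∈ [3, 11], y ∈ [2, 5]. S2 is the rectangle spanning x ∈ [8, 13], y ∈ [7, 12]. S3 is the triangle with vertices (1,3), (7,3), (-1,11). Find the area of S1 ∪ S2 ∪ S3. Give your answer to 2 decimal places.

67.00

By inclusion–exclusion:
Individual areas: |S1| = 24, |S2| = 25, |S3| = 24.
|S1∩S2| = 0 (no overlap).
|S1∩S3| = 6.
|S2∩S3| = 0.
|S1∩S2∩S3| = 0.
|S1 ∪ S2 ∪ S3| = 73 − 6 + 0 = 67.00.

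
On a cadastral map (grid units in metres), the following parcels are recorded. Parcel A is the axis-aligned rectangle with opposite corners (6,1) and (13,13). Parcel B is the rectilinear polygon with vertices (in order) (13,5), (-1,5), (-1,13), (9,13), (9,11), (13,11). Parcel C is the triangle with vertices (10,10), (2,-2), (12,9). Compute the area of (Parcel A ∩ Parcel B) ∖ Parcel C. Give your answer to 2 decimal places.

37.94

|Parcel A ∩ Parcel B| = 48.
|(Parcel A ∩ Parcel B) ∩ Parcel C| = 10.0606.
|(Parcel A ∩ Parcel B) ∖ Parcel C| = 48 − 10.0606 = 37.94.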